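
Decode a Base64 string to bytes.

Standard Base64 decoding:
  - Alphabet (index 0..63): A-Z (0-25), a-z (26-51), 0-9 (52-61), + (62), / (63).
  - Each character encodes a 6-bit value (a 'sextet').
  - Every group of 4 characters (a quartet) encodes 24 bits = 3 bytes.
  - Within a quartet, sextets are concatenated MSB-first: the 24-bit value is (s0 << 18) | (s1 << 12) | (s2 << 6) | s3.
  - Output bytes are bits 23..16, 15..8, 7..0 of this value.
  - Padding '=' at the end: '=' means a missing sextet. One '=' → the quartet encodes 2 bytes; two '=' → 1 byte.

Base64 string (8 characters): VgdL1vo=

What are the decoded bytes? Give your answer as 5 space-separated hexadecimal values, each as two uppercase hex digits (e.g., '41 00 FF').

Answer: 56 07 4B D6 FA

Derivation:
After char 0 ('V'=21): chars_in_quartet=1 acc=0x15 bytes_emitted=0
After char 1 ('g'=32): chars_in_quartet=2 acc=0x560 bytes_emitted=0
After char 2 ('d'=29): chars_in_quartet=3 acc=0x1581D bytes_emitted=0
After char 3 ('L'=11): chars_in_quartet=4 acc=0x56074B -> emit 56 07 4B, reset; bytes_emitted=3
After char 4 ('1'=53): chars_in_quartet=1 acc=0x35 bytes_emitted=3
After char 5 ('v'=47): chars_in_quartet=2 acc=0xD6F bytes_emitted=3
After char 6 ('o'=40): chars_in_quartet=3 acc=0x35BE8 bytes_emitted=3
Padding '=': partial quartet acc=0x35BE8 -> emit D6 FA; bytes_emitted=5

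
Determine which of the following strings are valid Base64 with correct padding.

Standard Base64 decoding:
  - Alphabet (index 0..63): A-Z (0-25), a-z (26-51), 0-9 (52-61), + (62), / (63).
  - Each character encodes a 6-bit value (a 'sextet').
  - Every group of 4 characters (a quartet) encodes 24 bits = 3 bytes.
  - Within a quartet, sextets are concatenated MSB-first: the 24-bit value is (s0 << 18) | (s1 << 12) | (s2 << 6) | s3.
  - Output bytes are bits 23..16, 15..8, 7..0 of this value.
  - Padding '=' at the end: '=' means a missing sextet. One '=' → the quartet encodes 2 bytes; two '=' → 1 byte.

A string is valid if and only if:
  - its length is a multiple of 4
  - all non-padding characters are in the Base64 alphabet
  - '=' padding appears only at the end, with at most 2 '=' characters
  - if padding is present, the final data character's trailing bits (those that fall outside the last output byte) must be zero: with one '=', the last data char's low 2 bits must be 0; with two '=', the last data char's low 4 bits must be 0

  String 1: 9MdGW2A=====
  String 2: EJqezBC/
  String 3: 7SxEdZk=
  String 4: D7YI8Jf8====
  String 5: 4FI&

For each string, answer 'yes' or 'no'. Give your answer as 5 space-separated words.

Answer: no yes yes no no

Derivation:
String 1: '9MdGW2A=====' → invalid (5 pad chars (max 2))
String 2: 'EJqezBC/' → valid
String 3: '7SxEdZk=' → valid
String 4: 'D7YI8Jf8====' → invalid (4 pad chars (max 2))
String 5: '4FI&' → invalid (bad char(s): ['&'])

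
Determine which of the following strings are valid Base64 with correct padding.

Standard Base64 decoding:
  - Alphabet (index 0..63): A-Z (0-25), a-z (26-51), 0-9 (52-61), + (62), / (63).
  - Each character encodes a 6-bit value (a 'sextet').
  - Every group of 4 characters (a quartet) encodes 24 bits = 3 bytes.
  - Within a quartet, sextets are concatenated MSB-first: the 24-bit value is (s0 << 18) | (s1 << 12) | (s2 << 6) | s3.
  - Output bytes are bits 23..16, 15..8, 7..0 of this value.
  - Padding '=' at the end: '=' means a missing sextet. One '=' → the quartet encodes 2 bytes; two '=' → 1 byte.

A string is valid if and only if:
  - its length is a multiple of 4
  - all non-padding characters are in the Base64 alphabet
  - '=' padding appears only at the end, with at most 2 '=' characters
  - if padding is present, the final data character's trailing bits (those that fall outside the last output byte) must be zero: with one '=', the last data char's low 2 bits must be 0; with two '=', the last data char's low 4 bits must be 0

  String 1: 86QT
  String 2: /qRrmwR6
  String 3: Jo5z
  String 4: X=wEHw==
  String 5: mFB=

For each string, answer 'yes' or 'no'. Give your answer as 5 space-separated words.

String 1: '86QT' → valid
String 2: '/qRrmwR6' → valid
String 3: 'Jo5z' → valid
String 4: 'X=wEHw==' → invalid (bad char(s): ['=']; '=' in middle)
String 5: 'mFB=' → invalid (bad trailing bits)

Answer: yes yes yes no no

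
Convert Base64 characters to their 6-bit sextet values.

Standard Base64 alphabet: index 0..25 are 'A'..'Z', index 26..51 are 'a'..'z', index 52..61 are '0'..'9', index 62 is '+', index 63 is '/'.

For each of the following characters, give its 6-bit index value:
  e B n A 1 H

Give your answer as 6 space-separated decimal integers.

Answer: 30 1 39 0 53 7

Derivation:
'e': a..z range, 26 + ord('e') − ord('a') = 30
'B': A..Z range, ord('B') − ord('A') = 1
'n': a..z range, 26 + ord('n') − ord('a') = 39
'A': A..Z range, ord('A') − ord('A') = 0
'1': 0..9 range, 52 + ord('1') − ord('0') = 53
'H': A..Z range, ord('H') − ord('A') = 7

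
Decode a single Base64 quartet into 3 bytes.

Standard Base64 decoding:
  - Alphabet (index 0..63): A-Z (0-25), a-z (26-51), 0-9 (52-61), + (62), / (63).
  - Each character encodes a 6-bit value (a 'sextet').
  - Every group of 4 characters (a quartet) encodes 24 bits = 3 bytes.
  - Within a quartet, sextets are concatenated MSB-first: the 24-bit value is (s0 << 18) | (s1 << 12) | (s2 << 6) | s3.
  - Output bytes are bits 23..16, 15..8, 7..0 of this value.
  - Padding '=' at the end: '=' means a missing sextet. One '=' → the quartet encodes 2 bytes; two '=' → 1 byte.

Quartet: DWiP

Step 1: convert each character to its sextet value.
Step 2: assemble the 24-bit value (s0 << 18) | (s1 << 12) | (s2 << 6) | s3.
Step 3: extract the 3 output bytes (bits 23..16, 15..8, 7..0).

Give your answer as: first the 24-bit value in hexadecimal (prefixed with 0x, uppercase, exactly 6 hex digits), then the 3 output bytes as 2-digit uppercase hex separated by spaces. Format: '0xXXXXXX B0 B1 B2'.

Sextets: D=3, W=22, i=34, P=15
24-bit: (3<<18) | (22<<12) | (34<<6) | 15
      = 0x0C0000 | 0x016000 | 0x000880 | 0x00000F
      = 0x0D688F
Bytes: (v>>16)&0xFF=0D, (v>>8)&0xFF=68, v&0xFF=8F

Answer: 0x0D688F 0D 68 8F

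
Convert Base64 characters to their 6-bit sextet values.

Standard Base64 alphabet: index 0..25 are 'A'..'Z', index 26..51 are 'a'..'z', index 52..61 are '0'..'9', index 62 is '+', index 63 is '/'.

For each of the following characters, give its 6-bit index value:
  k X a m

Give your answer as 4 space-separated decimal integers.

Answer: 36 23 26 38

Derivation:
'k': a..z range, 26 + ord('k') − ord('a') = 36
'X': A..Z range, ord('X') − ord('A') = 23
'a': a..z range, 26 + ord('a') − ord('a') = 26
'm': a..z range, 26 + ord('m') − ord('a') = 38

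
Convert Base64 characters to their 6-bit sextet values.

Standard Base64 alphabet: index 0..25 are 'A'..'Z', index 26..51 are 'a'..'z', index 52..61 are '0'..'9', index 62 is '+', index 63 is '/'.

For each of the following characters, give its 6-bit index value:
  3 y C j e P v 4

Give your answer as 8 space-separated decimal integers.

Answer: 55 50 2 35 30 15 47 56

Derivation:
'3': 0..9 range, 52 + ord('3') − ord('0') = 55
'y': a..z range, 26 + ord('y') − ord('a') = 50
'C': A..Z range, ord('C') − ord('A') = 2
'j': a..z range, 26 + ord('j') − ord('a') = 35
'e': a..z range, 26 + ord('e') − ord('a') = 30
'P': A..Z range, ord('P') − ord('A') = 15
'v': a..z range, 26 + ord('v') − ord('a') = 47
'4': 0..9 range, 52 + ord('4') − ord('0') = 56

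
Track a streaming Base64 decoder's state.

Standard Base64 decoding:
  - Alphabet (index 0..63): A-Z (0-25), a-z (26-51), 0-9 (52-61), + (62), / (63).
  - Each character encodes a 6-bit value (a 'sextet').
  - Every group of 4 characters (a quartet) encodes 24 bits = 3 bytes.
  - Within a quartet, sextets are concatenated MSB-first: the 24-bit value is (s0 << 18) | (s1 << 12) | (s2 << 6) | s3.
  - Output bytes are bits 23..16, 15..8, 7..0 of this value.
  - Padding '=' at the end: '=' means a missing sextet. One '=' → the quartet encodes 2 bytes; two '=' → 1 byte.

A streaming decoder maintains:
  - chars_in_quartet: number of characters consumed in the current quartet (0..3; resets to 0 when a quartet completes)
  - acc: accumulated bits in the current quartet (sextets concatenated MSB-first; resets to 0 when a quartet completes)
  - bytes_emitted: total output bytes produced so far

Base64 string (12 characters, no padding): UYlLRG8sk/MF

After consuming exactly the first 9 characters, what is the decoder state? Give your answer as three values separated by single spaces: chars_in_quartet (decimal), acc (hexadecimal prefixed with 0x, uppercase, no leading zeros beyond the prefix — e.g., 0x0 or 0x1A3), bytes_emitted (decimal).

After char 0 ('U'=20): chars_in_quartet=1 acc=0x14 bytes_emitted=0
After char 1 ('Y'=24): chars_in_quartet=2 acc=0x518 bytes_emitted=0
After char 2 ('l'=37): chars_in_quartet=3 acc=0x14625 bytes_emitted=0
After char 3 ('L'=11): chars_in_quartet=4 acc=0x51894B -> emit 51 89 4B, reset; bytes_emitted=3
After char 4 ('R'=17): chars_in_quartet=1 acc=0x11 bytes_emitted=3
After char 5 ('G'=6): chars_in_quartet=2 acc=0x446 bytes_emitted=3
After char 6 ('8'=60): chars_in_quartet=3 acc=0x111BC bytes_emitted=3
After char 7 ('s'=44): chars_in_quartet=4 acc=0x446F2C -> emit 44 6F 2C, reset; bytes_emitted=6
After char 8 ('k'=36): chars_in_quartet=1 acc=0x24 bytes_emitted=6

Answer: 1 0x24 6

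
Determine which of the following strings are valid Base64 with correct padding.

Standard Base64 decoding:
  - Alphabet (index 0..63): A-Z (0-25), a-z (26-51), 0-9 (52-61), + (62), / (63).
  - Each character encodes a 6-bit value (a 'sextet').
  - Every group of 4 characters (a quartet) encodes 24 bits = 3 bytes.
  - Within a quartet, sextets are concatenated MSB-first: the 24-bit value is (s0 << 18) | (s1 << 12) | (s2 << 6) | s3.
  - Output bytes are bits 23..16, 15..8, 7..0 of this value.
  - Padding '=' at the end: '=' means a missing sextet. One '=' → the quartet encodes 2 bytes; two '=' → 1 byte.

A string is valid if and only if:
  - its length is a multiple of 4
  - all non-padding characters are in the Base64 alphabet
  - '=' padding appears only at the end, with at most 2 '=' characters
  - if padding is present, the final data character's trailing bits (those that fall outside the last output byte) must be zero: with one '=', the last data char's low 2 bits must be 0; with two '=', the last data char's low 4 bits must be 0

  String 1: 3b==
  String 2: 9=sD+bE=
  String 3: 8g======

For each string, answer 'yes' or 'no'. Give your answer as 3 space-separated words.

String 1: '3b==' → invalid (bad trailing bits)
String 2: '9=sD+bE=' → invalid (bad char(s): ['=']; '=' in middle)
String 3: '8g======' → invalid (6 pad chars (max 2))

Answer: no no no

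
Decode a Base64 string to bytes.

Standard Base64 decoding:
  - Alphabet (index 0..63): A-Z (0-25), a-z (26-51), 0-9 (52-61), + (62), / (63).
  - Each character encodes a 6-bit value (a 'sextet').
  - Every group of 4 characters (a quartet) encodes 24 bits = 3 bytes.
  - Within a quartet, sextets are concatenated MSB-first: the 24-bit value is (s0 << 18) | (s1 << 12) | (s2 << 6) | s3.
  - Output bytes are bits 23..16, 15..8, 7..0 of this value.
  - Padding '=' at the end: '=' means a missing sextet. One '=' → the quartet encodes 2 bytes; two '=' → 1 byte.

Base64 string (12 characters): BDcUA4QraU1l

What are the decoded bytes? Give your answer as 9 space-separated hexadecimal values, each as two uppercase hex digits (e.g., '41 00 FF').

After char 0 ('B'=1): chars_in_quartet=1 acc=0x1 bytes_emitted=0
After char 1 ('D'=3): chars_in_quartet=2 acc=0x43 bytes_emitted=0
After char 2 ('c'=28): chars_in_quartet=3 acc=0x10DC bytes_emitted=0
After char 3 ('U'=20): chars_in_quartet=4 acc=0x43714 -> emit 04 37 14, reset; bytes_emitted=3
After char 4 ('A'=0): chars_in_quartet=1 acc=0x0 bytes_emitted=3
After char 5 ('4'=56): chars_in_quartet=2 acc=0x38 bytes_emitted=3
After char 6 ('Q'=16): chars_in_quartet=3 acc=0xE10 bytes_emitted=3
After char 7 ('r'=43): chars_in_quartet=4 acc=0x3842B -> emit 03 84 2B, reset; bytes_emitted=6
After char 8 ('a'=26): chars_in_quartet=1 acc=0x1A bytes_emitted=6
After char 9 ('U'=20): chars_in_quartet=2 acc=0x694 bytes_emitted=6
After char 10 ('1'=53): chars_in_quartet=3 acc=0x1A535 bytes_emitted=6
After char 11 ('l'=37): chars_in_quartet=4 acc=0x694D65 -> emit 69 4D 65, reset; bytes_emitted=9

Answer: 04 37 14 03 84 2B 69 4D 65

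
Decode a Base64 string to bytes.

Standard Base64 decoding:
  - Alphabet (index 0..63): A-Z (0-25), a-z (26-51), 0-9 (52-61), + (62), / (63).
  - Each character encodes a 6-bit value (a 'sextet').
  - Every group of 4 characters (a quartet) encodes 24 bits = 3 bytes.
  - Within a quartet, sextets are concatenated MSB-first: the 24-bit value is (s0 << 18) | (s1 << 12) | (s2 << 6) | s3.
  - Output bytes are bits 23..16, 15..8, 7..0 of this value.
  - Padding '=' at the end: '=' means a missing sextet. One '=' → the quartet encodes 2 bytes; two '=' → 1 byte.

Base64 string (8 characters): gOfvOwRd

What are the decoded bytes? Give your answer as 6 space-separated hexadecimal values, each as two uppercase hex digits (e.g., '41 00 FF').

Answer: 80 E7 EF 3B 04 5D

Derivation:
After char 0 ('g'=32): chars_in_quartet=1 acc=0x20 bytes_emitted=0
After char 1 ('O'=14): chars_in_quartet=2 acc=0x80E bytes_emitted=0
After char 2 ('f'=31): chars_in_quartet=3 acc=0x2039F bytes_emitted=0
After char 3 ('v'=47): chars_in_quartet=4 acc=0x80E7EF -> emit 80 E7 EF, reset; bytes_emitted=3
After char 4 ('O'=14): chars_in_quartet=1 acc=0xE bytes_emitted=3
After char 5 ('w'=48): chars_in_quartet=2 acc=0x3B0 bytes_emitted=3
After char 6 ('R'=17): chars_in_quartet=3 acc=0xEC11 bytes_emitted=3
After char 7 ('d'=29): chars_in_quartet=4 acc=0x3B045D -> emit 3B 04 5D, reset; bytes_emitted=6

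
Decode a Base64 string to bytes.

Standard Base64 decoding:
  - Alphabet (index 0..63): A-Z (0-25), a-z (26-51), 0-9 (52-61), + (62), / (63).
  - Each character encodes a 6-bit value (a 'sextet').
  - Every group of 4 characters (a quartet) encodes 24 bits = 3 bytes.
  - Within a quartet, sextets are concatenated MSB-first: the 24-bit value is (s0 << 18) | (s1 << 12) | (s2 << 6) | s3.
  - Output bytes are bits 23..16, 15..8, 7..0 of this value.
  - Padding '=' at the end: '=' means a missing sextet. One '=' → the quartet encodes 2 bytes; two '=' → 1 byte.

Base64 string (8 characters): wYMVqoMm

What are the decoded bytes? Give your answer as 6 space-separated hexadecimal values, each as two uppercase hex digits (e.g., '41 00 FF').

Answer: C1 83 15 AA 83 26

Derivation:
After char 0 ('w'=48): chars_in_quartet=1 acc=0x30 bytes_emitted=0
After char 1 ('Y'=24): chars_in_quartet=2 acc=0xC18 bytes_emitted=0
After char 2 ('M'=12): chars_in_quartet=3 acc=0x3060C bytes_emitted=0
After char 3 ('V'=21): chars_in_quartet=4 acc=0xC18315 -> emit C1 83 15, reset; bytes_emitted=3
After char 4 ('q'=42): chars_in_quartet=1 acc=0x2A bytes_emitted=3
After char 5 ('o'=40): chars_in_quartet=2 acc=0xAA8 bytes_emitted=3
After char 6 ('M'=12): chars_in_quartet=3 acc=0x2AA0C bytes_emitted=3
After char 7 ('m'=38): chars_in_quartet=4 acc=0xAA8326 -> emit AA 83 26, reset; bytes_emitted=6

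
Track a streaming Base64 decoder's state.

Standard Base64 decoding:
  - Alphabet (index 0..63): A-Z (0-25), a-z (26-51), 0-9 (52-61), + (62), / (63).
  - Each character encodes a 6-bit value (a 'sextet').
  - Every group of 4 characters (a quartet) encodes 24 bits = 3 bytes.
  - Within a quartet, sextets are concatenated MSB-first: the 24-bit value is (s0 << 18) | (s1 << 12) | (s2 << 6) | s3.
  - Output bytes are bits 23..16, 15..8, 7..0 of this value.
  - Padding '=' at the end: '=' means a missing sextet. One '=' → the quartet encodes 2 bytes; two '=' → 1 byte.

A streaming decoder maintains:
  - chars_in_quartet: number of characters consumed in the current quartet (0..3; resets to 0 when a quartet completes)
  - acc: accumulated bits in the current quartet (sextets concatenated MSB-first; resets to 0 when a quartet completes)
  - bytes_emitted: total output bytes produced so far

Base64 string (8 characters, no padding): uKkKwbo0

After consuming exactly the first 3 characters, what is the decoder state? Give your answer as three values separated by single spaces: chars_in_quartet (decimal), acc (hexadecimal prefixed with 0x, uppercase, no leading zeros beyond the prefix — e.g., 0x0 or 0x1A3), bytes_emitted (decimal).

Answer: 3 0x2E2A4 0

Derivation:
After char 0 ('u'=46): chars_in_quartet=1 acc=0x2E bytes_emitted=0
After char 1 ('K'=10): chars_in_quartet=2 acc=0xB8A bytes_emitted=0
After char 2 ('k'=36): chars_in_quartet=3 acc=0x2E2A4 bytes_emitted=0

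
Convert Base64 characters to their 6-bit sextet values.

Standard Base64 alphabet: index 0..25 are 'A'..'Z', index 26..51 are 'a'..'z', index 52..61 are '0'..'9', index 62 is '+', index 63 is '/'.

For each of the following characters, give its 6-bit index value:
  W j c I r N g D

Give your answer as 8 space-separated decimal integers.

'W': A..Z range, ord('W') − ord('A') = 22
'j': a..z range, 26 + ord('j') − ord('a') = 35
'c': a..z range, 26 + ord('c') − ord('a') = 28
'I': A..Z range, ord('I') − ord('A') = 8
'r': a..z range, 26 + ord('r') − ord('a') = 43
'N': A..Z range, ord('N') − ord('A') = 13
'g': a..z range, 26 + ord('g') − ord('a') = 32
'D': A..Z range, ord('D') − ord('A') = 3

Answer: 22 35 28 8 43 13 32 3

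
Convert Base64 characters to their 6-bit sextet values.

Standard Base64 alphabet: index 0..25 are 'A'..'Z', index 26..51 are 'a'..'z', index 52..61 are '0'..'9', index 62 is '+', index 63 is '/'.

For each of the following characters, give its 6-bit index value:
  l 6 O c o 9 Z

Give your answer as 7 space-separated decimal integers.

Answer: 37 58 14 28 40 61 25

Derivation:
'l': a..z range, 26 + ord('l') − ord('a') = 37
'6': 0..9 range, 52 + ord('6') − ord('0') = 58
'O': A..Z range, ord('O') − ord('A') = 14
'c': a..z range, 26 + ord('c') − ord('a') = 28
'o': a..z range, 26 + ord('o') − ord('a') = 40
'9': 0..9 range, 52 + ord('9') − ord('0') = 61
'Z': A..Z range, ord('Z') − ord('A') = 25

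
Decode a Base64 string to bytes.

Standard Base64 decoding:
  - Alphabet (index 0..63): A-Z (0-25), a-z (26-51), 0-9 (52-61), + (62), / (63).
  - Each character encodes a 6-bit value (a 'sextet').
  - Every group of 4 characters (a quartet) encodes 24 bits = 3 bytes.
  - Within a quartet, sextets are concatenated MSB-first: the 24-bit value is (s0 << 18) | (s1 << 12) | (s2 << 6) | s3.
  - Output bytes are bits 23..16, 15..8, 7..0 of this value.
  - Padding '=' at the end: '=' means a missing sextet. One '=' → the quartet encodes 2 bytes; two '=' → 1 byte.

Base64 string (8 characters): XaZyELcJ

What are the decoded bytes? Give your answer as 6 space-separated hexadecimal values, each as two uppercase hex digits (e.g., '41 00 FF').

After char 0 ('X'=23): chars_in_quartet=1 acc=0x17 bytes_emitted=0
After char 1 ('a'=26): chars_in_quartet=2 acc=0x5DA bytes_emitted=0
After char 2 ('Z'=25): chars_in_quartet=3 acc=0x17699 bytes_emitted=0
After char 3 ('y'=50): chars_in_quartet=4 acc=0x5DA672 -> emit 5D A6 72, reset; bytes_emitted=3
After char 4 ('E'=4): chars_in_quartet=1 acc=0x4 bytes_emitted=3
After char 5 ('L'=11): chars_in_quartet=2 acc=0x10B bytes_emitted=3
After char 6 ('c'=28): chars_in_quartet=3 acc=0x42DC bytes_emitted=3
After char 7 ('J'=9): chars_in_quartet=4 acc=0x10B709 -> emit 10 B7 09, reset; bytes_emitted=6

Answer: 5D A6 72 10 B7 09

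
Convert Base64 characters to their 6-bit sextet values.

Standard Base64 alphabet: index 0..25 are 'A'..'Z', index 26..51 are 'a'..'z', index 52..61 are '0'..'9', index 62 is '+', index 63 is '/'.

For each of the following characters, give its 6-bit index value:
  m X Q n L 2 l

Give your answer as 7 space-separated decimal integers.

'm': a..z range, 26 + ord('m') − ord('a') = 38
'X': A..Z range, ord('X') − ord('A') = 23
'Q': A..Z range, ord('Q') − ord('A') = 16
'n': a..z range, 26 + ord('n') − ord('a') = 39
'L': A..Z range, ord('L') − ord('A') = 11
'2': 0..9 range, 52 + ord('2') − ord('0') = 54
'l': a..z range, 26 + ord('l') − ord('a') = 37

Answer: 38 23 16 39 11 54 37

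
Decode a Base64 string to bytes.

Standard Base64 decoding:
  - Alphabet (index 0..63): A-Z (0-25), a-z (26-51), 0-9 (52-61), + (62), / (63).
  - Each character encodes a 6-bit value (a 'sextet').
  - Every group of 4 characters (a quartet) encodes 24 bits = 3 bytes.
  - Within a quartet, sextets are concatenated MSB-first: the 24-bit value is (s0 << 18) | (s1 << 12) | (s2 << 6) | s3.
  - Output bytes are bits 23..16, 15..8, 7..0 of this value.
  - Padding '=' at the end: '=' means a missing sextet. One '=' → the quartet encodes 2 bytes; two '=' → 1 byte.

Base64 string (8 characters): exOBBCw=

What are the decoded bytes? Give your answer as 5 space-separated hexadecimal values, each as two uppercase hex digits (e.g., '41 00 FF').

Answer: 7B 13 81 04 2C

Derivation:
After char 0 ('e'=30): chars_in_quartet=1 acc=0x1E bytes_emitted=0
After char 1 ('x'=49): chars_in_quartet=2 acc=0x7B1 bytes_emitted=0
After char 2 ('O'=14): chars_in_quartet=3 acc=0x1EC4E bytes_emitted=0
After char 3 ('B'=1): chars_in_quartet=4 acc=0x7B1381 -> emit 7B 13 81, reset; bytes_emitted=3
After char 4 ('B'=1): chars_in_quartet=1 acc=0x1 bytes_emitted=3
After char 5 ('C'=2): chars_in_quartet=2 acc=0x42 bytes_emitted=3
After char 6 ('w'=48): chars_in_quartet=3 acc=0x10B0 bytes_emitted=3
Padding '=': partial quartet acc=0x10B0 -> emit 04 2C; bytes_emitted=5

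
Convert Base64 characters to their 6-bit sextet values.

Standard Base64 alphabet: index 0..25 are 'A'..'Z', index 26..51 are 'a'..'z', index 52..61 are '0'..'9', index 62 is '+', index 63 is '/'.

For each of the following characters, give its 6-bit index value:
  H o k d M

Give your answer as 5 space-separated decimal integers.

Answer: 7 40 36 29 12

Derivation:
'H': A..Z range, ord('H') − ord('A') = 7
'o': a..z range, 26 + ord('o') − ord('a') = 40
'k': a..z range, 26 + ord('k') − ord('a') = 36
'd': a..z range, 26 + ord('d') − ord('a') = 29
'M': A..Z range, ord('M') − ord('A') = 12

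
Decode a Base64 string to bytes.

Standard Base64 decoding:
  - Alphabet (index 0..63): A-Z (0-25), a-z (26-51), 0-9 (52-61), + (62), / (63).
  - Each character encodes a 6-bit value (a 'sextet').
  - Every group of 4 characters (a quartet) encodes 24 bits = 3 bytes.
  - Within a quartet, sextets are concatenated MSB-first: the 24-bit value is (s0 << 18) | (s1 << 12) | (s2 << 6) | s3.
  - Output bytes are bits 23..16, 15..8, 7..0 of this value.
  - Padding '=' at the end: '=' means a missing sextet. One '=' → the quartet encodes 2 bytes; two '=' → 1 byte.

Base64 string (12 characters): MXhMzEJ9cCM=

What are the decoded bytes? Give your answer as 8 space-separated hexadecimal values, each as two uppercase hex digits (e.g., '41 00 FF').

Answer: 31 78 4C CC 42 7D 70 23

Derivation:
After char 0 ('M'=12): chars_in_quartet=1 acc=0xC bytes_emitted=0
After char 1 ('X'=23): chars_in_quartet=2 acc=0x317 bytes_emitted=0
After char 2 ('h'=33): chars_in_quartet=3 acc=0xC5E1 bytes_emitted=0
After char 3 ('M'=12): chars_in_quartet=4 acc=0x31784C -> emit 31 78 4C, reset; bytes_emitted=3
After char 4 ('z'=51): chars_in_quartet=1 acc=0x33 bytes_emitted=3
After char 5 ('E'=4): chars_in_quartet=2 acc=0xCC4 bytes_emitted=3
After char 6 ('J'=9): chars_in_quartet=3 acc=0x33109 bytes_emitted=3
After char 7 ('9'=61): chars_in_quartet=4 acc=0xCC427D -> emit CC 42 7D, reset; bytes_emitted=6
After char 8 ('c'=28): chars_in_quartet=1 acc=0x1C bytes_emitted=6
After char 9 ('C'=2): chars_in_quartet=2 acc=0x702 bytes_emitted=6
After char 10 ('M'=12): chars_in_quartet=3 acc=0x1C08C bytes_emitted=6
Padding '=': partial quartet acc=0x1C08C -> emit 70 23; bytes_emitted=8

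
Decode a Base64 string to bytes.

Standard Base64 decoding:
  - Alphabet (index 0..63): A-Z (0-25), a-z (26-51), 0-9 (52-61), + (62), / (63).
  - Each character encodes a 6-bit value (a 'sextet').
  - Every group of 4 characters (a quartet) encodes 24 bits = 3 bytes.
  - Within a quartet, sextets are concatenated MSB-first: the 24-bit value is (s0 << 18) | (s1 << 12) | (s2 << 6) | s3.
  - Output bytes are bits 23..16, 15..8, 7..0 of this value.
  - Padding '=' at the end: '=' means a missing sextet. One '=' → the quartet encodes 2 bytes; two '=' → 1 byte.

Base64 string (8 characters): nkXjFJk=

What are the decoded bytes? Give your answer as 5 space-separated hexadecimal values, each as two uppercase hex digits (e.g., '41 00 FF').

Answer: 9E 45 E3 14 99

Derivation:
After char 0 ('n'=39): chars_in_quartet=1 acc=0x27 bytes_emitted=0
After char 1 ('k'=36): chars_in_quartet=2 acc=0x9E4 bytes_emitted=0
After char 2 ('X'=23): chars_in_quartet=3 acc=0x27917 bytes_emitted=0
After char 3 ('j'=35): chars_in_quartet=4 acc=0x9E45E3 -> emit 9E 45 E3, reset; bytes_emitted=3
After char 4 ('F'=5): chars_in_quartet=1 acc=0x5 bytes_emitted=3
After char 5 ('J'=9): chars_in_quartet=2 acc=0x149 bytes_emitted=3
After char 6 ('k'=36): chars_in_quartet=3 acc=0x5264 bytes_emitted=3
Padding '=': partial quartet acc=0x5264 -> emit 14 99; bytes_emitted=5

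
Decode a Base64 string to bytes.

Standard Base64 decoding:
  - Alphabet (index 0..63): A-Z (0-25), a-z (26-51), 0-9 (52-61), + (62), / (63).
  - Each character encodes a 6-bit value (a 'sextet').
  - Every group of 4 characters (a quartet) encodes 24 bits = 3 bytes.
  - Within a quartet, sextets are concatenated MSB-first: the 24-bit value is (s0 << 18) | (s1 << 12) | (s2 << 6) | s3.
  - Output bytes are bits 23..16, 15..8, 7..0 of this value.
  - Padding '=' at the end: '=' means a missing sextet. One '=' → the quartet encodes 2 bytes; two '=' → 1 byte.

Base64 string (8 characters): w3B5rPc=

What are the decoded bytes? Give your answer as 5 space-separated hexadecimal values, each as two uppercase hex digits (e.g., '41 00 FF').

After char 0 ('w'=48): chars_in_quartet=1 acc=0x30 bytes_emitted=0
After char 1 ('3'=55): chars_in_quartet=2 acc=0xC37 bytes_emitted=0
After char 2 ('B'=1): chars_in_quartet=3 acc=0x30DC1 bytes_emitted=0
After char 3 ('5'=57): chars_in_quartet=4 acc=0xC37079 -> emit C3 70 79, reset; bytes_emitted=3
After char 4 ('r'=43): chars_in_quartet=1 acc=0x2B bytes_emitted=3
After char 5 ('P'=15): chars_in_quartet=2 acc=0xACF bytes_emitted=3
After char 6 ('c'=28): chars_in_quartet=3 acc=0x2B3DC bytes_emitted=3
Padding '=': partial quartet acc=0x2B3DC -> emit AC F7; bytes_emitted=5

Answer: C3 70 79 AC F7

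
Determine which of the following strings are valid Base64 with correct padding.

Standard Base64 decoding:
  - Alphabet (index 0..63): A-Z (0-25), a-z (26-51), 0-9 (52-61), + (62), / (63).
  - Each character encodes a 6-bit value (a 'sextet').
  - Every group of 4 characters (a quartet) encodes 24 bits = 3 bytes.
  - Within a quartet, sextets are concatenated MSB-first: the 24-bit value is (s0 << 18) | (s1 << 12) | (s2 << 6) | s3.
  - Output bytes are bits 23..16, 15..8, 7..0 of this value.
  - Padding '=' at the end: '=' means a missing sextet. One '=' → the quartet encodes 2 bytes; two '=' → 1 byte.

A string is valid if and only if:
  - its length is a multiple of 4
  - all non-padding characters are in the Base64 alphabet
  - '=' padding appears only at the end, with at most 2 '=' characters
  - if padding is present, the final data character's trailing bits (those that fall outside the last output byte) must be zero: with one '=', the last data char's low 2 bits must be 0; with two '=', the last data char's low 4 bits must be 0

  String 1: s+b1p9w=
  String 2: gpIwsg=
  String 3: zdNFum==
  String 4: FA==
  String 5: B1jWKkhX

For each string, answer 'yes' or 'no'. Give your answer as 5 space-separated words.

Answer: yes no no yes yes

Derivation:
String 1: 's+b1p9w=' → valid
String 2: 'gpIwsg=' → invalid (len=7 not mult of 4)
String 3: 'zdNFum==' → invalid (bad trailing bits)
String 4: 'FA==' → valid
String 5: 'B1jWKkhX' → valid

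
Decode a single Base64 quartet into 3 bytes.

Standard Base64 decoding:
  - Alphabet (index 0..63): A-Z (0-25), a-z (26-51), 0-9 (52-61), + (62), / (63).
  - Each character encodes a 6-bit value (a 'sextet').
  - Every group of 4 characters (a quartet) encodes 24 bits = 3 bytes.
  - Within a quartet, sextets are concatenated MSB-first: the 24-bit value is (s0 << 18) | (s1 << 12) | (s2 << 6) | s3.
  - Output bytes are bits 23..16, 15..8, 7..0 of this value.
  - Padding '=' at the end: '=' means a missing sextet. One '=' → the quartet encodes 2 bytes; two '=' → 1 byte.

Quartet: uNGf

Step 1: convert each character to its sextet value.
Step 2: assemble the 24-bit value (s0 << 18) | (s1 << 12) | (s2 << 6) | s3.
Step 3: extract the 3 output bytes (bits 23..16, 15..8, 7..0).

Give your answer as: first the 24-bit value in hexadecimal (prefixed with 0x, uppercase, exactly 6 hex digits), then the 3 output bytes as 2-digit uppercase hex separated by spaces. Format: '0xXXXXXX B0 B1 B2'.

Sextets: u=46, N=13, G=6, f=31
24-bit: (46<<18) | (13<<12) | (6<<6) | 31
      = 0xB80000 | 0x00D000 | 0x000180 | 0x00001F
      = 0xB8D19F
Bytes: (v>>16)&0xFF=B8, (v>>8)&0xFF=D1, v&0xFF=9F

Answer: 0xB8D19F B8 D1 9F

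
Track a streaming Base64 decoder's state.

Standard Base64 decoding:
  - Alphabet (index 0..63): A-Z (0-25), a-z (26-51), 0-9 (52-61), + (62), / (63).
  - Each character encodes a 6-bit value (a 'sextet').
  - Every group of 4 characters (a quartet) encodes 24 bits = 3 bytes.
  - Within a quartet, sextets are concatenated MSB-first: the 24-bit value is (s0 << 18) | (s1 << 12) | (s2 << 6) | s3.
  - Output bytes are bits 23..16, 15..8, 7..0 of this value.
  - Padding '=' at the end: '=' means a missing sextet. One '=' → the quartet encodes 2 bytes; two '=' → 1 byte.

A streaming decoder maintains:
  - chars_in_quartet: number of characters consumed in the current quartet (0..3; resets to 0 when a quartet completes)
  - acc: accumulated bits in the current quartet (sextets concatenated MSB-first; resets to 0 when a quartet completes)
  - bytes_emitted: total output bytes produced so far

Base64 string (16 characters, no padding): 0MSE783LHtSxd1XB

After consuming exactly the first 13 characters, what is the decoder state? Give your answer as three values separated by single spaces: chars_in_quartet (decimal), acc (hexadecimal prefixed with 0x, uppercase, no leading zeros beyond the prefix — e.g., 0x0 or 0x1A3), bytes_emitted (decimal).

Answer: 1 0x1D 9

Derivation:
After char 0 ('0'=52): chars_in_quartet=1 acc=0x34 bytes_emitted=0
After char 1 ('M'=12): chars_in_quartet=2 acc=0xD0C bytes_emitted=0
After char 2 ('S'=18): chars_in_quartet=3 acc=0x34312 bytes_emitted=0
After char 3 ('E'=4): chars_in_quartet=4 acc=0xD0C484 -> emit D0 C4 84, reset; bytes_emitted=3
After char 4 ('7'=59): chars_in_quartet=1 acc=0x3B bytes_emitted=3
After char 5 ('8'=60): chars_in_quartet=2 acc=0xEFC bytes_emitted=3
After char 6 ('3'=55): chars_in_quartet=3 acc=0x3BF37 bytes_emitted=3
After char 7 ('L'=11): chars_in_quartet=4 acc=0xEFCDCB -> emit EF CD CB, reset; bytes_emitted=6
After char 8 ('H'=7): chars_in_quartet=1 acc=0x7 bytes_emitted=6
After char 9 ('t'=45): chars_in_quartet=2 acc=0x1ED bytes_emitted=6
After char 10 ('S'=18): chars_in_quartet=3 acc=0x7B52 bytes_emitted=6
After char 11 ('x'=49): chars_in_quartet=4 acc=0x1ED4B1 -> emit 1E D4 B1, reset; bytes_emitted=9
After char 12 ('d'=29): chars_in_quartet=1 acc=0x1D bytes_emitted=9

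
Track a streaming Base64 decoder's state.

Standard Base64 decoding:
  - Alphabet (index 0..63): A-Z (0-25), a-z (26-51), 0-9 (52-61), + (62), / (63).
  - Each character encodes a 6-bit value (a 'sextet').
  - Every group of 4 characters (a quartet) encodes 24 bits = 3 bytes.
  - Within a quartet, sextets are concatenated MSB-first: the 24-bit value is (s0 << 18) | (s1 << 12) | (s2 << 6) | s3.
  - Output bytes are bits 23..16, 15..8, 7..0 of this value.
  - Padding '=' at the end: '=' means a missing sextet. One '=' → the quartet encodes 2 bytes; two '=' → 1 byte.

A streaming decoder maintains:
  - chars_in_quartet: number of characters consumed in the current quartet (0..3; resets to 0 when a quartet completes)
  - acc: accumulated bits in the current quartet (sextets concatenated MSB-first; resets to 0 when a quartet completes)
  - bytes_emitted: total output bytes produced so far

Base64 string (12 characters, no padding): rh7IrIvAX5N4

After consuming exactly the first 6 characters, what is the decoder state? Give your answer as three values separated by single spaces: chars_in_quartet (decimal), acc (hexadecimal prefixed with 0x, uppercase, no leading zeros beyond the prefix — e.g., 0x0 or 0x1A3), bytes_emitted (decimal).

After char 0 ('r'=43): chars_in_quartet=1 acc=0x2B bytes_emitted=0
After char 1 ('h'=33): chars_in_quartet=2 acc=0xAE1 bytes_emitted=0
After char 2 ('7'=59): chars_in_quartet=3 acc=0x2B87B bytes_emitted=0
After char 3 ('I'=8): chars_in_quartet=4 acc=0xAE1EC8 -> emit AE 1E C8, reset; bytes_emitted=3
After char 4 ('r'=43): chars_in_quartet=1 acc=0x2B bytes_emitted=3
After char 5 ('I'=8): chars_in_quartet=2 acc=0xAC8 bytes_emitted=3

Answer: 2 0xAC8 3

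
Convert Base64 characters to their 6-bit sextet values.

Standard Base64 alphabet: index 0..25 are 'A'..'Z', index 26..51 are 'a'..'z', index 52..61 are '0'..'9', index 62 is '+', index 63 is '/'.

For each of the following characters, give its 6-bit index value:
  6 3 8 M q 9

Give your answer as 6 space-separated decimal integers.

'6': 0..9 range, 52 + ord('6') − ord('0') = 58
'3': 0..9 range, 52 + ord('3') − ord('0') = 55
'8': 0..9 range, 52 + ord('8') − ord('0') = 60
'M': A..Z range, ord('M') − ord('A') = 12
'q': a..z range, 26 + ord('q') − ord('a') = 42
'9': 0..9 range, 52 + ord('9') − ord('0') = 61

Answer: 58 55 60 12 42 61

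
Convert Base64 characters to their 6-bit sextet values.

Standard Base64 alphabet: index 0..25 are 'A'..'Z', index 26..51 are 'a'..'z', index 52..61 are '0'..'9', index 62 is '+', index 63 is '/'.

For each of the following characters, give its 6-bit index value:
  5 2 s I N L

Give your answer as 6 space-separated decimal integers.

'5': 0..9 range, 52 + ord('5') − ord('0') = 57
'2': 0..9 range, 52 + ord('2') − ord('0') = 54
's': a..z range, 26 + ord('s') − ord('a') = 44
'I': A..Z range, ord('I') − ord('A') = 8
'N': A..Z range, ord('N') − ord('A') = 13
'L': A..Z range, ord('L') − ord('A') = 11

Answer: 57 54 44 8 13 11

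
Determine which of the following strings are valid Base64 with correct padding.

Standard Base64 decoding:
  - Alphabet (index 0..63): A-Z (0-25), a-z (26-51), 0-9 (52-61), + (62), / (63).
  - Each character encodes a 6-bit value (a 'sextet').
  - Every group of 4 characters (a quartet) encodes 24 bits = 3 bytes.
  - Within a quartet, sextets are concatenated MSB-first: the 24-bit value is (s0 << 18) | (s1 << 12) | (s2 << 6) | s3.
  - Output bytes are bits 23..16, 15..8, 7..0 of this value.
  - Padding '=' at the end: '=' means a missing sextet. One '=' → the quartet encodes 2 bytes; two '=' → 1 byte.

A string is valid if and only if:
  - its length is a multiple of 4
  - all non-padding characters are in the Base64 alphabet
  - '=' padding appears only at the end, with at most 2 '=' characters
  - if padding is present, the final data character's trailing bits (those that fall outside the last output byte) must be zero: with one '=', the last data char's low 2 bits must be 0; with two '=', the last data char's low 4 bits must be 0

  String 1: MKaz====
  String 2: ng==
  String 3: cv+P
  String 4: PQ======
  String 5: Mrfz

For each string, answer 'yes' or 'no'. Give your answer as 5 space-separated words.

String 1: 'MKaz====' → invalid (4 pad chars (max 2))
String 2: 'ng==' → valid
String 3: 'cv+P' → valid
String 4: 'PQ======' → invalid (6 pad chars (max 2))
String 5: 'Mrfz' → valid

Answer: no yes yes no yes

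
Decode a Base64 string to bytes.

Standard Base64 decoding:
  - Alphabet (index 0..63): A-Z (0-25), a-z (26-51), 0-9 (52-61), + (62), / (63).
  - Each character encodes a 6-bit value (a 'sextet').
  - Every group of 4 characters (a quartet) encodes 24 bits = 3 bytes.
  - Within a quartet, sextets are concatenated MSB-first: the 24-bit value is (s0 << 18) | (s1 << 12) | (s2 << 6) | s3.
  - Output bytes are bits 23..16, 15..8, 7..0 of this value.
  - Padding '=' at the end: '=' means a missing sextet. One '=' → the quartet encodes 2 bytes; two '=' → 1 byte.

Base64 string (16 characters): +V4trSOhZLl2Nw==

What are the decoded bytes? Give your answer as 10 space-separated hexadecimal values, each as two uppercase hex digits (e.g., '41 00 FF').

Answer: F9 5E 2D AD 23 A1 64 B9 76 37

Derivation:
After char 0 ('+'=62): chars_in_quartet=1 acc=0x3E bytes_emitted=0
After char 1 ('V'=21): chars_in_quartet=2 acc=0xF95 bytes_emitted=0
After char 2 ('4'=56): chars_in_quartet=3 acc=0x3E578 bytes_emitted=0
After char 3 ('t'=45): chars_in_quartet=4 acc=0xF95E2D -> emit F9 5E 2D, reset; bytes_emitted=3
After char 4 ('r'=43): chars_in_quartet=1 acc=0x2B bytes_emitted=3
After char 5 ('S'=18): chars_in_quartet=2 acc=0xAD2 bytes_emitted=3
After char 6 ('O'=14): chars_in_quartet=3 acc=0x2B48E bytes_emitted=3
After char 7 ('h'=33): chars_in_quartet=4 acc=0xAD23A1 -> emit AD 23 A1, reset; bytes_emitted=6
After char 8 ('Z'=25): chars_in_quartet=1 acc=0x19 bytes_emitted=6
After char 9 ('L'=11): chars_in_quartet=2 acc=0x64B bytes_emitted=6
After char 10 ('l'=37): chars_in_quartet=3 acc=0x192E5 bytes_emitted=6
After char 11 ('2'=54): chars_in_quartet=4 acc=0x64B976 -> emit 64 B9 76, reset; bytes_emitted=9
After char 12 ('N'=13): chars_in_quartet=1 acc=0xD bytes_emitted=9
After char 13 ('w'=48): chars_in_quartet=2 acc=0x370 bytes_emitted=9
Padding '==': partial quartet acc=0x370 -> emit 37; bytes_emitted=10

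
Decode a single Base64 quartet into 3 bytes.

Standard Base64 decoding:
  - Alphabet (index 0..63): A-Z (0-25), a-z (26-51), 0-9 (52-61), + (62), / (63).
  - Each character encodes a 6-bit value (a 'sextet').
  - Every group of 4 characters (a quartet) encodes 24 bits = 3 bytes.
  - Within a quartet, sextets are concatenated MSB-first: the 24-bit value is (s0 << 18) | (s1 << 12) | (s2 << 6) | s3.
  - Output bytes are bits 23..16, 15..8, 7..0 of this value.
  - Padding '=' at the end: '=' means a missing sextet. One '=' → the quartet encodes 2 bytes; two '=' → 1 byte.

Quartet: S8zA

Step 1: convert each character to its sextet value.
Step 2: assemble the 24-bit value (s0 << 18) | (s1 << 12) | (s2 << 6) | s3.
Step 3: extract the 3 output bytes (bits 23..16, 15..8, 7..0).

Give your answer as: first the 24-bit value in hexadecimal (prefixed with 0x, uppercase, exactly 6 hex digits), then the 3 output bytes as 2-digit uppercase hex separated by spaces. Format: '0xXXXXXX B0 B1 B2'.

Sextets: S=18, 8=60, z=51, A=0
24-bit: (18<<18) | (60<<12) | (51<<6) | 0
      = 0x480000 | 0x03C000 | 0x000CC0 | 0x000000
      = 0x4BCCC0
Bytes: (v>>16)&0xFF=4B, (v>>8)&0xFF=CC, v&0xFF=C0

Answer: 0x4BCCC0 4B CC C0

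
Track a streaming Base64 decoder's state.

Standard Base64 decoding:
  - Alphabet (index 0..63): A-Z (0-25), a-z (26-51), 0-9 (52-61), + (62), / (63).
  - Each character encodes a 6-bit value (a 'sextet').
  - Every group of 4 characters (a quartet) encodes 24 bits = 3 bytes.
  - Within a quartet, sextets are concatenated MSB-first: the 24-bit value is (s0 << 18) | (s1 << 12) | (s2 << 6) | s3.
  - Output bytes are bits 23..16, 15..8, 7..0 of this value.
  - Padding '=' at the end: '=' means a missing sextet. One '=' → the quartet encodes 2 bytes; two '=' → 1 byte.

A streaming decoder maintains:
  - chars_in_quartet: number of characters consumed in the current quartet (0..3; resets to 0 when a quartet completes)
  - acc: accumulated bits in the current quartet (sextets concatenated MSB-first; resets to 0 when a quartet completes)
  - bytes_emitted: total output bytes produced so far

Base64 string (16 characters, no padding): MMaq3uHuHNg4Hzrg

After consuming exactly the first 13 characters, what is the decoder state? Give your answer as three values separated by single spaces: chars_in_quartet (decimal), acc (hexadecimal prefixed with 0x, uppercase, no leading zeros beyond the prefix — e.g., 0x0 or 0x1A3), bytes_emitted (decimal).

After char 0 ('M'=12): chars_in_quartet=1 acc=0xC bytes_emitted=0
After char 1 ('M'=12): chars_in_quartet=2 acc=0x30C bytes_emitted=0
After char 2 ('a'=26): chars_in_quartet=3 acc=0xC31A bytes_emitted=0
After char 3 ('q'=42): chars_in_quartet=4 acc=0x30C6AA -> emit 30 C6 AA, reset; bytes_emitted=3
After char 4 ('3'=55): chars_in_quartet=1 acc=0x37 bytes_emitted=3
After char 5 ('u'=46): chars_in_quartet=2 acc=0xDEE bytes_emitted=3
After char 6 ('H'=7): chars_in_quartet=3 acc=0x37B87 bytes_emitted=3
After char 7 ('u'=46): chars_in_quartet=4 acc=0xDEE1EE -> emit DE E1 EE, reset; bytes_emitted=6
After char 8 ('H'=7): chars_in_quartet=1 acc=0x7 bytes_emitted=6
After char 9 ('N'=13): chars_in_quartet=2 acc=0x1CD bytes_emitted=6
After char 10 ('g'=32): chars_in_quartet=3 acc=0x7360 bytes_emitted=6
After char 11 ('4'=56): chars_in_quartet=4 acc=0x1CD838 -> emit 1C D8 38, reset; bytes_emitted=9
After char 12 ('H'=7): chars_in_quartet=1 acc=0x7 bytes_emitted=9

Answer: 1 0x7 9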